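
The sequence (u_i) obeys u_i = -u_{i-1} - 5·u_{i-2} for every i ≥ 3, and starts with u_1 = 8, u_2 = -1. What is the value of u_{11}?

Step forward from the initial values:
u_3 = -39, u_4 = 44, u_5 = 151, u_6 = -371, u_7 = -384, u_8 = 2239, u_9 = -319, u_{10} = -10876, u_{11} = 12471.

12471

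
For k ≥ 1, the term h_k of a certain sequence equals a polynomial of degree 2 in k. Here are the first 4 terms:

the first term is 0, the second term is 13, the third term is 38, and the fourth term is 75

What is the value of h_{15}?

1st diffs: 13, 25, 37.
2nd diffs: 12, 12 (constant).
Newton forward-difference form: h_k = 13·C(k-1,1) + 12·C(k-1,2).
At k = 15: k-1 = 14, so h_{15} = 182 + 1092 = 1274.

1274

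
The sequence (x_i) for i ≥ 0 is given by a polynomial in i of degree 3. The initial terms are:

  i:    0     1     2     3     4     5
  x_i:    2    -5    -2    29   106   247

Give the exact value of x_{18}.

16094

1st diffs: -7, 3, 31, 77, 141.
2nd diffs: 10, 28, 46, 64.
3rd diffs: 18, 18, 18 (constant).
Newton forward-difference form: x_i = 2 + (-7)·C(i,1) + 10·C(i,2) + 18·C(i,3).
At i = 18: i = 18, so x_{18} = 2 - 126 + 1530 + 14688 = 16094.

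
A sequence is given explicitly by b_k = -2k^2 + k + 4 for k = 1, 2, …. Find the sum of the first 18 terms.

Over k = 1..18: Σk = 171, Σk² = 2109.
Total = (-2)·2109 + (1)·171 + (4)·18 = -3975.

-3975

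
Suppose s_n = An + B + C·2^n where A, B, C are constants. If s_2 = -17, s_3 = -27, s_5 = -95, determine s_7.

Plug in n = 2, 3, 5: 2A + B + 4C = -17; 3A + B + 8C = -27; 5A + B + 32C = -95.
Subtracting the first from the second: A + 4C = -10.
Subtracting the second from the third: 2A + 24C = -68.
Solving: C = -3, A = 2, then B = -9.
Therefore s_7 = 14 + (-9) + (-3)·128 = -379.

-379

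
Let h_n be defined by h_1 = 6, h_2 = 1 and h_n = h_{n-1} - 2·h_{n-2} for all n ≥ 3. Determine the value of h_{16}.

Compute successive terms:
h_3 = -11, h_4 = -13, h_5 = 9, …, h_{13} = -231, h_{14} = -541, h_{15} = -79, h_{16} = 1003.

1003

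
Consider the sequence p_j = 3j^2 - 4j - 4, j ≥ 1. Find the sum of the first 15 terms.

3180

Over j = 1..15: Σj = 120, Σj² = 1240.
Total = (3)·1240 + (-4)·120 + (-4)·15 = 3180.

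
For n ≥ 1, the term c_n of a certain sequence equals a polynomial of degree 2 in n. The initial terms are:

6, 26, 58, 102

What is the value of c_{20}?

2438

1st diffs: 20, 32, 44.
2nd diffs: 12, 12 (constant).
So c_n = 6n^2 + 2n - 2.
Evaluating at n = 20 gives c_{20} = 2438.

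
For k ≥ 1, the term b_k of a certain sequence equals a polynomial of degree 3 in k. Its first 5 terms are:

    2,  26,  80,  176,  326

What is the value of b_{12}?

3896

1st diffs: 24, 54, 96, 150.
2nd diffs: 30, 42, 54.
3rd diffs: 12, 12 (constant).
Newton forward-difference form: b_k = 2 + 24·C(k-1,1) + 30·C(k-1,2) + 12·C(k-1,3).
At k = 12: k-1 = 11, so b_{12} = 2 + 264 + 1650 + 1980 = 3896.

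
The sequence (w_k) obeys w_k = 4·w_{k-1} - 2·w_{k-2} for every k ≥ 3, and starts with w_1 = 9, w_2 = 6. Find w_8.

1392

Applying the relation repeatedly:
w_3 = 6  w_4 = 12  w_5 = 36  w_6 = 120  w_7 = 408  w_8 = 1392.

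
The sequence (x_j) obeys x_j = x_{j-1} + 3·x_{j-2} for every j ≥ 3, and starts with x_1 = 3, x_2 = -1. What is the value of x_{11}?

3413

Compute successive terms:
x_3 = 8;  x_4 = 5;  x_5 = 29;  x_6 = 44;  x_7 = 131;  x_8 = 263;  x_9 = 656;  x_{10} = 1445;  x_{11} = 3413.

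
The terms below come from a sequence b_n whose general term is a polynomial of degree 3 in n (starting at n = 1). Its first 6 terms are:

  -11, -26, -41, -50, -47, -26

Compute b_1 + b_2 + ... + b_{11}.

1st diffs: -15, -15, -9, 3, 21.
2nd diffs: 0, 6, 12, 18.
3rd diffs: 6, 6, 6 (constant).
Newton forward-difference form: b_n = -11 + (-15)·C(n-1,1) + 6·C(n-1,3).
Continuing: …, 19, 94, 205, 358, …, b_{11} = 559.
Summing n = 1..11 (11 terms) gives 1034.

1034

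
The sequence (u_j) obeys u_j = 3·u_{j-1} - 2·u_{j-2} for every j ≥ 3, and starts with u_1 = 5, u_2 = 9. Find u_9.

Step forward from the initial values:
u_3 = 17  u_4 = 33  u_5 = 65  u_6 = 129  u_7 = 257  u_8 = 513  u_9 = 1025.
(Characteristic roots are 2 and 1.)

1025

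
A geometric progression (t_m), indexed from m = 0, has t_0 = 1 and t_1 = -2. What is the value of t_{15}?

-32768

Common ratio r = -2.
t_m = 1·(-2)^(m-0).
t_{15} = 1·(-2)^15 = -32768.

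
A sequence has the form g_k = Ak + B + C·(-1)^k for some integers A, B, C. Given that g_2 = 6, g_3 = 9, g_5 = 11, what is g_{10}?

The three given values yield: 2A + B + C = 6; 3A + B - C = 9; 5A + B - C = 11.
Subtracting the first from the second: A - 2C = 3.
Subtracting the second from the third: 2A = 2.
Solving: C = -1, A = 1, then B = 5.
Hence g_{10} = 1·10 + 5 + (-1)·1 = 14.

14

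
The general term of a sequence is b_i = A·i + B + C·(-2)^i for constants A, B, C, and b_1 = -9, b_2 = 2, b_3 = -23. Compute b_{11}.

-4111

At i = 1, 2, 3: A + B - 2C = -9; 2A + B + 4C = 2; 3A + B - 8C = -23.
Subtracting the first from the second: A + 6C = 11.
Subtracting the second from the third: A - 12C = -25.
Solving: C = 2, A = -1, then B = -4.
Therefore b_{11} = -11 + (-4) + 2·(-2048) = -4111.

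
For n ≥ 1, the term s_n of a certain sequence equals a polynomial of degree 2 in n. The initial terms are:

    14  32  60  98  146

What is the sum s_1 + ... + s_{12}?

1st diffs: 18, 28, 38, 48.
2nd diffs: 10, 10, 10 (constant).
So s_n = 5n^2 + 3n + 6.
Continuing: …, 204, 272, 350, 438, …, s_{12} = 762.
Summing n = 1..12 (12 terms) gives 3556.

3556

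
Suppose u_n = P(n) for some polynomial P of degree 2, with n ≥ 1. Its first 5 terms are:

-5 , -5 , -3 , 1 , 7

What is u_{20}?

337

1st diffs: 0, 2, 4, 6.
2nd diffs: 2, 2, 2 (constant).
So u_n = n^2 - 3n - 3.
Evaluating at n = 20 gives u_{20} = 337.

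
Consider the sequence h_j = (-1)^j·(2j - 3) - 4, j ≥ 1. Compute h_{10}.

(-1)^10 = 1; 2j - 3 at j=10 is 17; so h_{10} = 13.

13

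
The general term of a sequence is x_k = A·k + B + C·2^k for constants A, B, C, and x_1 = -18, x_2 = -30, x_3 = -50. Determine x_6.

-286

The three given values yield: A + B + 2C = -18; 2A + B + 4C = -30; 3A + B + 8C = -50.
Subtracting the first from the second: A + 2C = -12.
Subtracting the second from the third: A + 4C = -20.
Solving: C = -4, A = -4, then B = -6.
Hence x_6 = -4·6 + (-6) + (-4)·64 = -286.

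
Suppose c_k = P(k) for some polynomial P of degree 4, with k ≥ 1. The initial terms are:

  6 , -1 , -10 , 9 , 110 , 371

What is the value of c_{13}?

1st diffs: -7, -9, 19, 101, 261.
2nd diffs: -2, 28, 82, 160.
3rd diffs: 30, 54, 78.
4th diffs: 24, 24 (constant).
Newton forward-difference form: c_k = 6 + (-7)·C(k-1,1) + (-2)·C(k-1,2) + 30·C(k-1,3) + 24·C(k-1,4).
At k = 13: k-1 = 12, so c_{13} = 6 - 84 - 132 + 6600 + 11880 = 18270.

18270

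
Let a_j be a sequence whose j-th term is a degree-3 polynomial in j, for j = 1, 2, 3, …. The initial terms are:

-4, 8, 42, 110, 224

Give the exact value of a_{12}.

1st diffs: 12, 34, 68, 114.
2nd diffs: 22, 34, 46.
3rd diffs: 12, 12 (constant).
So a_j = 2j^3 - j^2 + j - 6.
Evaluating at j = 12 gives a_{12} = 3318.

3318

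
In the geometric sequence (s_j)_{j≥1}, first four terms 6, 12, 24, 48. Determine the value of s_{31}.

Common ratio r = 2.
s_j = 6·2^(j-1).
s_{31} = 6·2^30 = 6442450944.

6442450944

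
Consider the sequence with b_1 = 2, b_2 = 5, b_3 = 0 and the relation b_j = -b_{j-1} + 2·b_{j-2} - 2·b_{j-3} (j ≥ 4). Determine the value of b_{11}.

Applying the relation repeatedly:
b_4 = 6  b_5 = -16  b_6 = 28  b_7 = -72  b_8 = 160  b_9 = -360  b_{10} = 824  b_{11} = -1864.

-1864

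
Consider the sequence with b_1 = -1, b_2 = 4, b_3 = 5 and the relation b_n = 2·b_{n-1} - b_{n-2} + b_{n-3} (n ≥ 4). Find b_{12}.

Compute successive terms:
b_4 = 5;  b_5 = 9;  b_6 = 18;  b_7 = 32;  b_8 = 55;  b_9 = 96;  b_{10} = 169;  b_{11} = 297;  b_{12} = 521.

521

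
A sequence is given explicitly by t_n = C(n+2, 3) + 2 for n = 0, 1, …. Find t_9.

C(11, 3) = 165, so t_9 = 167.

167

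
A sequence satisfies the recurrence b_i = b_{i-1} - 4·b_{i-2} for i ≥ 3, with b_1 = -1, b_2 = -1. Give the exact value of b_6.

-33

Applying the relation repeatedly:
b_3 = 3  b_4 = 7  b_5 = -5  b_6 = -33.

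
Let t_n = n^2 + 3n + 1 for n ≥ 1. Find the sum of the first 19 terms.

Over n = 1..19: Σn = 190, Σn² = 2470.
Total = (1)·2470 + (3)·190 + (1)·19 = 3059.

3059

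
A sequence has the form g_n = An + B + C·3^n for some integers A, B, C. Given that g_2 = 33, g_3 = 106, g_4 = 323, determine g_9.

The three given values yield: 2A + B + 9C = 33; 3A + B + 27C = 106; 4A + B + 81C = 323.
Subtracting the first from the second: A + 18C = 73.
Subtracting the second from the third: A + 54C = 217.
Solving: C = 4, A = 1, then B = -5.
So g_n = 1·n + (-5) + 4·3^n; at n=9 this is 78736.

78736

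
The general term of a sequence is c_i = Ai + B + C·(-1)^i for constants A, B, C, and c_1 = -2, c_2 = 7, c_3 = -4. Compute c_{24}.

-15

The three given values yield: A + B - C = -2; 2A + B + C = 7; 3A + B - C = -4.
Subtracting the first from the second: A + 2C = 9.
Subtracting the second from the third: A - 2C = -11.
Solving: C = 5, A = -1, then B = 4.
Therefore c_{24} = -24 + 4 + 5·1 = -15.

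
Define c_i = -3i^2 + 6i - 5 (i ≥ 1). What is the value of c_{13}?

-434

c_{13} = -3·13^2 + 6·13 - 5 = -434.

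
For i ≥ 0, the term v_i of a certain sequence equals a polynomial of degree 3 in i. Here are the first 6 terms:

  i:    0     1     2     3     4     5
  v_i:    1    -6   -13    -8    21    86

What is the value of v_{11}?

1904

1st diffs: -7, -7, 5, 29, 65.
2nd diffs: 0, 12, 24, 36.
3rd diffs: 12, 12, 12 (constant).
Newton forward-difference form: v_i = 1 + (-7)·C(i,1) + 12·C(i,3).
At i = 11: i = 11, so v_{11} = 1 - 77 + 1980 = 1904.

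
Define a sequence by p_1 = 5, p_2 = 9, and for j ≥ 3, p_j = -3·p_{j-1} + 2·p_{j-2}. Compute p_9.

Iterate the recurrence:
p_3 = -17; p_4 = 69; p_5 = -241; p_6 = 861; p_7 = -3065; p_8 = 10917; p_9 = -38881.

-38881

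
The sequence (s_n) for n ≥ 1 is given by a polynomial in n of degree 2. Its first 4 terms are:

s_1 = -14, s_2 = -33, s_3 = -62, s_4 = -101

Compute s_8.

1st diffs: -19, -29, -39.
2nd diffs: -10, -10 (constant).
Newton forward-difference form: s_n = -14 + (-19)·C(n-1,1) + (-10)·C(n-1,2).
At n = 8: n-1 = 7, so s_8 = -14 - 133 - 210 = -357.

-357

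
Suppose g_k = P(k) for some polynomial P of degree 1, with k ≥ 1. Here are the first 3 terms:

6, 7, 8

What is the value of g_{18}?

23

1st diffs: 1, 1 (constant).
So g_k = k + 5.
Evaluating at k = 18 gives g_{18} = 23.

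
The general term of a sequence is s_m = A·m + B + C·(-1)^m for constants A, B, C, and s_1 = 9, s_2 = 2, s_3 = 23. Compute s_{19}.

Write the equations: A + B - C = 9; 2A + B + C = 2; 3A + B - C = 23.
Subtracting the first from the second: A + 2C = -7.
Subtracting the second from the third: A - 2C = 21.
Solving: C = -7, A = 7, then B = -5.
So s_m = 7·m + (-5) + (-7)·(-1)^m; at m=19 this is 135.

135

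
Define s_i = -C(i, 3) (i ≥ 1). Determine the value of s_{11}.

-165

C(11, 3) = 165, so s_{11} = -165.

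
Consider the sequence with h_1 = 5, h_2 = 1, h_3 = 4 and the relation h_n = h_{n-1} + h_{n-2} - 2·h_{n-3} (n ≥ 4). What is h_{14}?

h_4 = -5  h_5 = -3  h_6 = -16  …  h_{11} = 45  h_{12} = 40  h_{13} = 79  h_{14} = 29.

29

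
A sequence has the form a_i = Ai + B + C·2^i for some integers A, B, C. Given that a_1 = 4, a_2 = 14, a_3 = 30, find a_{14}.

Plug in i = 1, 2, 3: A + B + 2C = 4; 2A + B + 4C = 14; 3A + B + 8C = 30.
Subtracting the first from the second: A + 2C = 10.
Subtracting the second from the third: A + 4C = 16.
Solving: C = 3, A = 4, then B = -6.
Hence a_{14} = 4·14 + (-6) + 3·16384 = 49202.

49202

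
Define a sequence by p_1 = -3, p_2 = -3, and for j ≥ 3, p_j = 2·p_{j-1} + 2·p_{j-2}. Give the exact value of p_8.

Compute successive terms:
p_3 = -12, p_4 = -30, p_5 = -84, p_6 = -228, p_7 = -624, p_8 = -1704.

-1704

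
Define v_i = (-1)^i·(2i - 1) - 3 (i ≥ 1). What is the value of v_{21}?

(-1)^21 = -1; 2i - 1 at i=21 is 41; so v_{21} = -44.

-44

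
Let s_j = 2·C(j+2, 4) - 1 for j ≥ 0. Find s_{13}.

2729

C(15, 4) = 1365, so s_{13} = 2729.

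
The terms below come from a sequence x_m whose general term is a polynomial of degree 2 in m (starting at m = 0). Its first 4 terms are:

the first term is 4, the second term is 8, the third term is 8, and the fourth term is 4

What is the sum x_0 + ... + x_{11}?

1st diffs: 4, 0, -4.
2nd diffs: -4, -4 (constant).
Newton forward-difference form: x_m = 4 + 4·C(m,1) + (-4)·C(m,2).
Continuing: …, -4, -16, -32, -52, …, x_{11} = -172.
Summing m = 0..11 (12 terms) gives -568.

-568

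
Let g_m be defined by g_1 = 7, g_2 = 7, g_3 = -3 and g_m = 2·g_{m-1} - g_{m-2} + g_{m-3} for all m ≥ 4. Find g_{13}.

g_4 = -6;  g_5 = -2;  g_6 = -1;  g_7 = -6;  g_8 = -13;  g_9 = -21;  g_{10} = -35;  g_{11} = -62;  g_{12} = -110;  g_{13} = -193.

-193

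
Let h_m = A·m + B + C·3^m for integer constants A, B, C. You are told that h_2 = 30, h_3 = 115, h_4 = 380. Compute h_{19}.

Write the equations: 2A + B + 9C = 30; 3A + B + 27C = 115; 4A + B + 81C = 380.
Subtracting the first from the second: A + 18C = 85.
Subtracting the second from the third: A + 54C = 265.
Solving: C = 5, A = -5, then B = -5.
Therefore h_{19} = -95 + (-5) + 5·1162261467 = 5811307235.

5811307235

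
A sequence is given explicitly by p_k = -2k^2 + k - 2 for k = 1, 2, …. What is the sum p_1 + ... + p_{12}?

Over k = 1..12: Σk = 78, Σk² = 650.
Total = (-2)·650 + (1)·78 + (-2)·12 = -1246.

-1246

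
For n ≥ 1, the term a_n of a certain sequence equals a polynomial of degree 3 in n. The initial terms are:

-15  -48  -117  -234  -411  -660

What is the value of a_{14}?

1st diffs: -33, -69, -117, -177, -249.
2nd diffs: -36, -48, -60, -72.
3rd diffs: -12, -12, -12 (constant).
Newton forward-difference form: a_n = -15 + (-33)·C(n-1,1) + (-36)·C(n-1,2) + (-12)·C(n-1,3).
At n = 14: n-1 = 13, so a_{14} = -15 - 429 - 2808 - 3432 = -6684.

-6684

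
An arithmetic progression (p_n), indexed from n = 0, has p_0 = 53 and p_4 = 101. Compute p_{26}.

365

Common difference d = (101 - 53) / (4 - 0) = 12.
p_n = 53 + (n - 0)·12.
p_{26} = 53 + 26·12 = 365.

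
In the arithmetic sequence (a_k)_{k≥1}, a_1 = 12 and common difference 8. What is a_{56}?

a_k = 12 + (k - 1)·8.
a_{56} = 12 + 55·8 = 452.

452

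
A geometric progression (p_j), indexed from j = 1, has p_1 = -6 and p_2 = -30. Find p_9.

-2343750

Common ratio r = 5.
p_j = (-6)·5^(j-1).
p_9 = (-6)·5^8 = -2343750.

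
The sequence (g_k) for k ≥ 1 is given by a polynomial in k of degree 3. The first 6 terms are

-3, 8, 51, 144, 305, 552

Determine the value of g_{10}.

1st diffs: 11, 43, 93, 161, 247.
2nd diffs: 32, 50, 68, 86.
3rd diffs: 18, 18, 18 (constant).
So g_k = 3k^3 - 2k^2 - 4k.
Evaluating at k = 10 gives g_{10} = 2760.

2760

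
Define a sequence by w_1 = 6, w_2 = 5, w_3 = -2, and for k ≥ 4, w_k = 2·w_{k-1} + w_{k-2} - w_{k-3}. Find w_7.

w_4 = -5, w_5 = -17, w_6 = -37, w_7 = -86.

-86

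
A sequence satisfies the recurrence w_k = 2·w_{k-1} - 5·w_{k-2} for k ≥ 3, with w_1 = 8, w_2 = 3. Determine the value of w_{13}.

Compute successive terms:
w_3 = -34;  w_4 = -83;  w_5 = 4;  …;  w_{10} = -7797;  w_{11} = 9686;  w_{12} = 58357;  w_{13} = 68284.

68284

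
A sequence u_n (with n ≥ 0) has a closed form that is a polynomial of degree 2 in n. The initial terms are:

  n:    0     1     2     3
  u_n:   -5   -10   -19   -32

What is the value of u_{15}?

1st diffs: -5, -9, -13.
2nd diffs: -4, -4 (constant).
So u_n = -2n^2 - 3n - 5.
Evaluating at n = 15 gives u_{15} = -500.

-500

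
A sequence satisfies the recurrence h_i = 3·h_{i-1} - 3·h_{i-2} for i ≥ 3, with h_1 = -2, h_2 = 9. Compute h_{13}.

Applying the relation repeatedly:
h_3 = 33;  h_4 = 72;  h_5 = 117;  …;  h_{10} = -1944;  h_{11} = -3159;  h_{12} = -3645;  h_{13} = -1458.

-1458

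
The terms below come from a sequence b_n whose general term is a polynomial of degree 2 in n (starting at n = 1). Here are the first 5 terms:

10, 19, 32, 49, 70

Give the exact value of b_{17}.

634

1st diffs: 9, 13, 17, 21.
2nd diffs: 4, 4, 4 (constant).
Newton forward-difference form: b_n = 10 + 9·C(n-1,1) + 4·C(n-1,2).
At n = 17: n-1 = 16, so b_{17} = 10 + 144 + 480 = 634.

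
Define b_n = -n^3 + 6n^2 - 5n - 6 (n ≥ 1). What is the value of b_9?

-294

b_9 = -1·9^3 + 6·9^2 - 5·9 - 6 = -294.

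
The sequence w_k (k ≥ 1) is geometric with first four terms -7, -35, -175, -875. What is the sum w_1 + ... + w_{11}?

-85449217

Common ratio r = 5.
w_k = (-7)·5^(k-1).
S = (-7)·(5^11 - 1)/(5 - 1) = (-7)·(48828125 - 1)/(4) = -85449217.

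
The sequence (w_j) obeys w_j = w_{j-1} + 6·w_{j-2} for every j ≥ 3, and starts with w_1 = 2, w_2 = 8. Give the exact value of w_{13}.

1273820

Step forward from the initial values:
w_3 = 20;  w_4 = 68;  w_5 = 188;  …;  w_{10} = 47444;  w_{11} = 141308;  w_{12} = 425972;  w_{13} = 1273820.
(Characteristic roots are 3 and -2.)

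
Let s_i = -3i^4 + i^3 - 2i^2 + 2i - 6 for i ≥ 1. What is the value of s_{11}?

s_{11} = -3·11^4 + 1·11^3 - 2·11^2 + 2·11 - 6 = -42818.

-42818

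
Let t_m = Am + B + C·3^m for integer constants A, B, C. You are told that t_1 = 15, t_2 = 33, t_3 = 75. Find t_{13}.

3188727

The three given values yield: A + B + 3C = 15; 2A + B + 9C = 33; 3A + B + 27C = 75.
Subtracting the first from the second: A + 6C = 18.
Subtracting the second from the third: A + 18C = 42.
Solving: C = 2, A = 6, then B = 3.
Therefore t_{13} = 78 + 3 + 2·1594323 = 3188727.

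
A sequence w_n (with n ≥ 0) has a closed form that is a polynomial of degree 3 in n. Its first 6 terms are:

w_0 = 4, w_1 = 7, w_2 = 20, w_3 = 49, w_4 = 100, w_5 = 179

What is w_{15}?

1st diffs: 3, 13, 29, 51, 79.
2nd diffs: 10, 16, 22, 28.
3rd diffs: 6, 6, 6 (constant).
Newton forward-difference form: w_n = 4 + 3·C(n,1) + 10·C(n,2) + 6·C(n,3).
At n = 15: n = 15, so w_{15} = 4 + 45 + 1050 + 2730 = 3829.

3829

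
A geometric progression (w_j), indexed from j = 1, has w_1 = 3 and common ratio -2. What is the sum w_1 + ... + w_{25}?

w_j = 3·(-2)^(j-1).
S = 3·((-2)^25 - 1)/(-2 - 1) = 3·(-33554432 - 1)/(-3) = 33554433.

33554433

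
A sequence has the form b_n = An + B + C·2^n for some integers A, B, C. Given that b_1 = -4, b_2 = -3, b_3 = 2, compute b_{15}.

Write the equations: A + B + 2C = -4; 2A + B + 4C = -3; 3A + B + 8C = 2.
Subtracting the first from the second: A + 2C = 1.
Subtracting the second from the third: A + 4C = 5.
Solving: C = 2, A = -3, then B = -5.
So b_n = -3·n + (-5) + 2·2^n; at n=15 this is 65486.

65486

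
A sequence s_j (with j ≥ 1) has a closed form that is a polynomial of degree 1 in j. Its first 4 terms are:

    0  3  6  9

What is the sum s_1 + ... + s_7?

1st diffs: 3, 3, 3 (constant).
So s_j = 3j - 3.
Continuing: 12, 15, 18.
Summing j = 1..7 (7 terms) gives 63.

63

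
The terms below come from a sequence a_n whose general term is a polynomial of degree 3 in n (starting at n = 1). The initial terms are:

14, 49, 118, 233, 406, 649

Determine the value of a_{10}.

1st diffs: 35, 69, 115, 173, 243.
2nd diffs: 34, 46, 58, 70.
3rd diffs: 12, 12, 12 (constant).
Newton forward-difference form: a_n = 14 + 35·C(n-1,1) + 34·C(n-1,2) + 12·C(n-1,3).
At n = 10: n-1 = 9, so a_{10} = 14 + 315 + 1224 + 1008 = 2561.

2561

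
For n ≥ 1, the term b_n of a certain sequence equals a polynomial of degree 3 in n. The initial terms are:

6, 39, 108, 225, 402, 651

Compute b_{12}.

4329

1st diffs: 33, 69, 117, 177, 249.
2nd diffs: 36, 48, 60, 72.
3rd diffs: 12, 12, 12 (constant).
Newton forward-difference form: b_n = 6 + 33·C(n-1,1) + 36·C(n-1,2) + 12·C(n-1,3).
At n = 12: n-1 = 11, so b_{12} = 6 + 363 + 1980 + 1980 = 4329.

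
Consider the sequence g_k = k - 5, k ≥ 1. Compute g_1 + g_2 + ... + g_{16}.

Over k = 1..16: Σk = 136.
Total = (1)·136 + (-5)·16 = 56.

56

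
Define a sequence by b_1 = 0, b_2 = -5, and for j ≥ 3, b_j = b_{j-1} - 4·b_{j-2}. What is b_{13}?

Iterate the recurrence:
b_3 = -5, b_4 = 15, b_5 = 35, …, b_{10} = 855, b_{11} = -1525, b_{12} = -4945, b_{13} = 1155.

1155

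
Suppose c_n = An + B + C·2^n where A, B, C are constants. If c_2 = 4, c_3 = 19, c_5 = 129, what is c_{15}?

163759

Plug in n = 2, 3, 5: 2A + B + 4C = 4; 3A + B + 8C = 19; 5A + B + 32C = 129.
Subtracting the first from the second: A + 4C = 15.
Subtracting the second from the third: 2A + 24C = 110.
Solving: C = 5, A = -5, then B = -6.
Therefore c_{15} = -75 + (-6) + 5·32768 = 163759.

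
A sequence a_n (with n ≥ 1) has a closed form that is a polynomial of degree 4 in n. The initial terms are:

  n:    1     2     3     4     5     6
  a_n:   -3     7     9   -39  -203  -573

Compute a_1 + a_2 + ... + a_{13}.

1st diffs: 10, 2, -48, -164, -370.
2nd diffs: -8, -50, -116, -206.
3rd diffs: -42, -66, -90.
4th diffs: -24, -24 (constant).
Newton forward-difference form: a_n = -3 + 10·C(n-1,1) + (-8)·C(n-1,2) + (-42)·C(n-1,3) + (-24)·C(n-1,4).
Continuing: …, -1263, -2411, -4179, -6753, …, a_{13} = -21531.
Summing n = 1..13 (13 terms) gives -62465.

-62465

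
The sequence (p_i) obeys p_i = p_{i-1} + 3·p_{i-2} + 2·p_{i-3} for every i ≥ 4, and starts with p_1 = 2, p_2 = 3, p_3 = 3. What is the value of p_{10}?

Step forward from the initial values:
p_4 = 16; p_5 = 31; p_6 = 85; p_7 = 210; p_8 = 527; p_9 = 1327; p_{10} = 3328.

3328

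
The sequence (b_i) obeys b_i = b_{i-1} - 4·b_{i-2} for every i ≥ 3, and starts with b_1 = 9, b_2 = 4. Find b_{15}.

b_3 = -32  b_4 = -48  b_5 = 80  …  b_{12} = -7024  b_{13} = -36528  b_{14} = -8432  b_{15} = 137680.

137680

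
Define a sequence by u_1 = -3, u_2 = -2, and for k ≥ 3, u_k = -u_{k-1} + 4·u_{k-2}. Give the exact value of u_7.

Compute successive terms:
u_3 = -10, u_4 = 2, u_5 = -42, u_6 = 50, u_7 = -218.

-218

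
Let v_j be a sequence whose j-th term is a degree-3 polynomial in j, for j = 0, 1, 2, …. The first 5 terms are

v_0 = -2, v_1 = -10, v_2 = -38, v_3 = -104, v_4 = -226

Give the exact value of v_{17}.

-15098

1st diffs: -8, -28, -66, -122.
2nd diffs: -20, -38, -56.
3rd diffs: -18, -18 (constant).
Newton forward-difference form: v_j = -2 + (-8)·C(j,1) + (-20)·C(j,2) + (-18)·C(j,3).
At j = 17: j = 17, so v_{17} = -2 - 136 - 2720 - 12240 = -15098.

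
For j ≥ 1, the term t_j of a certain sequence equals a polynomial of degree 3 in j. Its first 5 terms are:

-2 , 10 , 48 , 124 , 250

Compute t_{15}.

1st diffs: 12, 38, 76, 126.
2nd diffs: 26, 38, 50.
3rd diffs: 12, 12 (constant).
Newton forward-difference form: t_j = -2 + 12·C(j-1,1) + 26·C(j-1,2) + 12·C(j-1,3).
At j = 15: j-1 = 14, so t_{15} = -2 + 168 + 2366 + 4368 = 6900.

6900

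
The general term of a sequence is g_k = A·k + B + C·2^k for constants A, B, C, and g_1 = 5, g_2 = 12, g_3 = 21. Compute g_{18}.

262232

Write the equations: A + B + 2C = 5; 2A + B + 4C = 12; 3A + B + 8C = 21.
Subtracting the first from the second: A + 2C = 7.
Subtracting the second from the third: A + 4C = 9.
Solving: C = 1, A = 5, then B = -2.
Hence g_{18} = 5·18 + (-2) + 1·262144 = 262232.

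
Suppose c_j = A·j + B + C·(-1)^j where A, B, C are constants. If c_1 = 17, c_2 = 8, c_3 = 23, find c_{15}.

59

The three given values yield: A + B - C = 17; 2A + B + C = 8; 3A + B - C = 23.
Subtracting the first from the second: A + 2C = -9.
Subtracting the second from the third: A - 2C = 15.
Solving: C = -6, A = 3, then B = 8.
Hence c_{15} = 3·15 + 8 + (-6)·(-1) = 59.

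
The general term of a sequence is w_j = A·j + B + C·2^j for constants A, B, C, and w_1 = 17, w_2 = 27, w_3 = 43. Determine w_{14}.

Plug in j = 1, 2, 3: A + B + 2C = 17; 2A + B + 4C = 27; 3A + B + 8C = 43.
Subtracting the first from the second: A + 2C = 10.
Subtracting the second from the third: A + 4C = 16.
Solving: C = 3, A = 4, then B = 7.
So w_j = 4·j + 7 + 3·2^j; at j=14 this is 49215.

49215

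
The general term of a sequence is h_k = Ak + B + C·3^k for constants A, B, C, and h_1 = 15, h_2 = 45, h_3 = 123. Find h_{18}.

Plug in k = 1, 2, 3: A + B + 3C = 15; 2A + B + 9C = 45; 3A + B + 27C = 123.
Subtracting the first from the second: A + 6C = 30.
Subtracting the second from the third: A + 18C = 78.
Solving: C = 4, A = 6, then B = -3.
Therefore h_{18} = 108 + (-3) + 4·387420489 = 1549682061.

1549682061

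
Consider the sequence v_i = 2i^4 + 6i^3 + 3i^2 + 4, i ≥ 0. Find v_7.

v_7 = 2·7^4 + 6·7^3 + 3·7^2 + 4 = 7011.

7011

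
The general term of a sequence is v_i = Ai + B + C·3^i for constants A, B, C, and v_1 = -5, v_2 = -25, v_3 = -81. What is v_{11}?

At i = 1, 2, 3: A + B + 3C = -5; 2A + B + 9C = -25; 3A + B + 27C = -81.
Subtracting the first from the second: A + 6C = -20.
Subtracting the second from the third: A + 18C = -56.
Solving: C = -3, A = -2, then B = 6.
Therefore v_{11} = -22 + 6 + (-3)·177147 = -531457.

-531457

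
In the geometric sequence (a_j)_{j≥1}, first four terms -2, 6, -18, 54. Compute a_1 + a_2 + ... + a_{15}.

-7174454

Common ratio r = -3.
a_j = (-2)·(-3)^(j-1).
S = (-2)·((-3)^15 - 1)/(-3 - 1) = (-2)·(-14348907 - 1)/(-4) = -7174454.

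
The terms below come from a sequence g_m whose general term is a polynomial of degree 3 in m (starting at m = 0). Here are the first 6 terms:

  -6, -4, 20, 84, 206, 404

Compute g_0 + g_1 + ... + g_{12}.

19240

1st diffs: 2, 24, 64, 122, 198.
2nd diffs: 22, 40, 58, 76.
3rd diffs: 18, 18, 18 (constant).
So g_m = 3m^3 + 2m^2 - 3m - 6.
Continuing: …, 696, 1100, 1634, 2316, …, g_{12} = 5430.
Summing m = 0..12 (13 terms) gives 19240.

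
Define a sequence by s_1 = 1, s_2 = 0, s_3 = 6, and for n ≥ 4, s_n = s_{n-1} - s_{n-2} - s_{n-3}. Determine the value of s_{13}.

-113

Compute successive terms:
s_4 = 5;  s_5 = -1;  s_6 = -12;  s_7 = -16;  s_8 = -3;  s_9 = 25;  s_{10} = 44;  s_{11} = 22;  s_{12} = -47;  s_{13} = -113.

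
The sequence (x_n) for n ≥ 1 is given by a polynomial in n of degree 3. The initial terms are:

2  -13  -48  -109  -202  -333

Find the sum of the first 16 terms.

1st diffs: -15, -35, -61, -93, -131.
2nd diffs: -20, -26, -32, -38.
3rd diffs: -6, -6, -6 (constant).
Newton forward-difference form: x_n = 2 + (-15)·C(n-1,1) + (-20)·C(n-1,2) + (-6)·C(n-1,3).
Continuing: …, -508, -733, -1014, -1357, …, x_{16} = -5053.
Summing n = 1..16 (16 terms) gives -23888.

-23888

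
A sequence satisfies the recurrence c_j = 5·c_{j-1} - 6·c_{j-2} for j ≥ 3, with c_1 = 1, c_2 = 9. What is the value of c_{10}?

134709

c_3 = 39; c_4 = 141; c_5 = 471; c_6 = 1509; c_7 = 4719; c_8 = 14541; c_9 = 44391; c_{10} = 134709.
(Characteristic roots are 3 and 2.)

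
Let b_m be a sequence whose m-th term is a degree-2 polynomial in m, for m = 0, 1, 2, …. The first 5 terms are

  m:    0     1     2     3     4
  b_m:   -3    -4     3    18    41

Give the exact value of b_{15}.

1st diffs: -1, 7, 15, 23.
2nd diffs: 8, 8, 8 (constant).
So b_m = 4m^2 - 5m - 3.
Evaluating at m = 15 gives b_{15} = 822.

822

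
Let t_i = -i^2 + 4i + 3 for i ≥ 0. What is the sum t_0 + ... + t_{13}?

-413

Over i = 0..13: Σi = 91, Σi² = 819.
Total = (-1)·819 + (4)·91 + (3)·14 = -413.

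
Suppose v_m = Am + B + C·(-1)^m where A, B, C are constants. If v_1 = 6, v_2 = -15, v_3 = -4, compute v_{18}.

Write the equations: A + B - C = 6; 2A + B + C = -15; 3A + B - C = -4.
Subtracting the first from the second: A + 2C = -21.
Subtracting the second from the third: A - 2C = 11.
Solving: C = -8, A = -5, then B = 3.
So v_m = -5·m + 3 + (-8)·(-1)^m; at m=18 this is -95.

-95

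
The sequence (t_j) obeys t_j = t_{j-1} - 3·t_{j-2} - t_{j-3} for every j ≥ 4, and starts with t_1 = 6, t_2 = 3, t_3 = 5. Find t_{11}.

Iterate the recurrence:
t_4 = -10; t_5 = -28; t_6 = -3; t_7 = 91; t_8 = 128; t_9 = -142; t_{10} = -617; t_{11} = -319.

-319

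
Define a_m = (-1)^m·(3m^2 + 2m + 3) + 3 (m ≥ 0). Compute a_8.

(-1)^8 = 1; 3m^2 + 2m + 3 at m=8 is 211; so a_8 = 214.

214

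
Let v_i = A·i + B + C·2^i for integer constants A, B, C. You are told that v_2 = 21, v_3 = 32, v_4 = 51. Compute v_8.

At i = 2, 3, 4: 2A + B + 4C = 21; 3A + B + 8C = 32; 4A + B + 16C = 51.
Subtracting the first from the second: A + 4C = 11.
Subtracting the second from the third: A + 8C = 19.
Solving: C = 2, A = 3, then B = 7.
So v_i = 3·i + 7 + 2·2^i; at i=8 this is 543.

543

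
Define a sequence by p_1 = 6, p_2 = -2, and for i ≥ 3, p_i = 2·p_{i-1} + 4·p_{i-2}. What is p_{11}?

152576

Iterate the recurrence:
p_3 = 20, p_4 = 32, p_5 = 144, p_6 = 416, p_7 = 1408, p_8 = 4480, p_9 = 14592, p_{10} = 47104, p_{11} = 152576.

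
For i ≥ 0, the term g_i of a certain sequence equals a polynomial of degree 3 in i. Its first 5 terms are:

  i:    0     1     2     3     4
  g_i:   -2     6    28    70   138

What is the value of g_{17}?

6118

1st diffs: 8, 22, 42, 68.
2nd diffs: 14, 20, 26.
3rd diffs: 6, 6 (constant).
Newton forward-difference form: g_i = -2 + 8·C(i,1) + 14·C(i,2) + 6·C(i,3).
At i = 17: i = 17, so g_{17} = -2 + 136 + 1904 + 4080 = 6118.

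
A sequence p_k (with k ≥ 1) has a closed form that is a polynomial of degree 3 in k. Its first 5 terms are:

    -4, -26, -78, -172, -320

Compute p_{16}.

1st diffs: -22, -52, -94, -148.
2nd diffs: -30, -42, -54.
3rd diffs: -12, -12 (constant).
Newton forward-difference form: p_k = -4 + (-22)·C(k-1,1) + (-30)·C(k-1,2) + (-12)·C(k-1,3).
At k = 16: k-1 = 15, so p_{16} = -4 - 330 - 3150 - 5460 = -8944.

-8944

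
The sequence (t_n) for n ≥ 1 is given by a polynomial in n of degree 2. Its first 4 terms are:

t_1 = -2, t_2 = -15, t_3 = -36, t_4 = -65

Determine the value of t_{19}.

1st diffs: -13, -21, -29.
2nd diffs: -8, -8 (constant).
Newton forward-difference form: t_n = -2 + (-13)·C(n-1,1) + (-8)·C(n-1,2).
At n = 19: n-1 = 18, so t_{19} = -2 - 234 - 1224 = -1460.

-1460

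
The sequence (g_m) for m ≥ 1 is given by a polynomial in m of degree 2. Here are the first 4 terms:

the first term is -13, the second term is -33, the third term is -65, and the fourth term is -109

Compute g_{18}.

-1985

1st diffs: -20, -32, -44.
2nd diffs: -12, -12 (constant).
Newton forward-difference form: g_m = -13 + (-20)·C(m-1,1) + (-12)·C(m-1,2).
At m = 18: m-1 = 17, so g_{18} = -13 - 340 - 1632 = -1985.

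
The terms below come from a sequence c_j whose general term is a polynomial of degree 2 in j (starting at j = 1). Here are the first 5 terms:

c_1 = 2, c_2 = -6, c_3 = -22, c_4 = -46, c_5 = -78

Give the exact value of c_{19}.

1st diffs: -8, -16, -24, -32.
2nd diffs: -8, -8, -8 (constant).
Newton forward-difference form: c_j = 2 + (-8)·C(j-1,1) + (-8)·C(j-1,2).
At j = 19: j-1 = 18, so c_{19} = 2 - 144 - 1224 = -1366.

-1366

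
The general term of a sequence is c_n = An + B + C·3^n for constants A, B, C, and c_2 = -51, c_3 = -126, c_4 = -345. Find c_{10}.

At n = 2, 3, 4: 2A + B + 9C = -51; 3A + B + 27C = -126; 4A + B + 81C = -345.
Subtracting the first from the second: A + 18C = -75.
Subtracting the second from the third: A + 54C = -219.
Solving: C = -4, A = -3, then B = -9.
So c_n = -3·n + (-9) + (-4)·3^n; at n=10 this is -236235.

-236235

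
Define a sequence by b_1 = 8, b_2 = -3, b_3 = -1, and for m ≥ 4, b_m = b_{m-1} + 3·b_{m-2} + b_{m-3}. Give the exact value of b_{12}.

b_4 = -2;  b_5 = -8;  b_6 = -15;  b_7 = -41;  b_8 = -94;  b_9 = -232;  b_{10} = -555;  b_{11} = -1345;  b_{12} = -3242.

-3242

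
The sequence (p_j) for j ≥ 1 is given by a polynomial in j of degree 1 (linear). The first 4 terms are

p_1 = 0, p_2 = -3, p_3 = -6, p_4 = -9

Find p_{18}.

-51

1st diffs: -3, -3, -3 (constant).
So p_j = -3j + 3.
Evaluating at j = 18 gives p_{18} = -51.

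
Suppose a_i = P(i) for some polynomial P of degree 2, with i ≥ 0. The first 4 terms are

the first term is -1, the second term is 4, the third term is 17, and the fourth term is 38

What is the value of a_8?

1st diffs: 5, 13, 21.
2nd diffs: 8, 8 (constant).
So a_i = 4i^2 + i - 1.
Evaluating at i = 8 gives a_8 = 263.

263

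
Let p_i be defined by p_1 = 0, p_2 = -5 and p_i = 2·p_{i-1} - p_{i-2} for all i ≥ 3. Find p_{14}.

Applying the relation repeatedly:
p_3 = -10;  p_4 = -15;  p_5 = -20;  …;  p_{11} = -50;  p_{12} = -55;  p_{13} = -60;  p_{14} = -65.
(Characteristic roots are 1 and 1.)

-65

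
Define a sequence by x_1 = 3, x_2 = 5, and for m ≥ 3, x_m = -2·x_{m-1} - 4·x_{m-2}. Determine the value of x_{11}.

2560

Compute successive terms:
x_3 = -22; x_4 = 24; x_5 = 40; x_6 = -176; x_7 = 192; x_8 = 320; x_9 = -1408; x_{10} = 1536; x_{11} = 2560.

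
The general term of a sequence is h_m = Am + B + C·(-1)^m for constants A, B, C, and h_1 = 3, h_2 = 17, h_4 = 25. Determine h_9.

35

The three given values yield: A + B - C = 3; 2A + B + C = 17; 4A + B + C = 25.
Subtracting the first from the second: A + 2C = 14.
Subtracting the second from the third: 2A = 8.
Solving: C = 5, A = 4, then B = 4.
Therefore h_9 = 36 + 4 + 5·(-1) = 35.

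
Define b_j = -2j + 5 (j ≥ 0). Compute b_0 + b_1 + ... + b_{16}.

Over j = 0..16: Σj = 136.
Total = (-2)·136 + (5)·17 = -187.

-187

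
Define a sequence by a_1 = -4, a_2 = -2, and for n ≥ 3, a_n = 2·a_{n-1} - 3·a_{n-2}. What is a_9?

Applying the relation repeatedly:
a_3 = 8  a_4 = 22  a_5 = 20  a_6 = -26  a_7 = -112  a_8 = -146  a_9 = 44.

44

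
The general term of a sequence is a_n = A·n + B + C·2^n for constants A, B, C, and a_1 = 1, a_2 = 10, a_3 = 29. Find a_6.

Plug in n = 1, 2, 3: A + B + 2C = 1; 2A + B + 4C = 10; 3A + B + 8C = 29.
Subtracting the first from the second: A + 2C = 9.
Subtracting the second from the third: A + 4C = 19.
Solving: C = 5, A = -1, then B = -8.
So a_n = -1·n + (-8) + 5·2^n; at n=6 this is 306.

306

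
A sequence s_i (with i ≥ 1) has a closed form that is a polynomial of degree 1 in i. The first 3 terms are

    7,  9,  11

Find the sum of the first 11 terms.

187

1st diffs: 2, 2 (constant).
So s_i = 2i + 5.
Continuing: …, 13, 15, 17, 19, …, s_{11} = 27.
Summing i = 1..11 (11 terms) gives 187.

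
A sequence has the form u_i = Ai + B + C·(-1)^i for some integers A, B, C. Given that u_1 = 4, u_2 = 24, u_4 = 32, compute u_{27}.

At i = 1, 2, 4: A + B - C = 4; 2A + B + C = 24; 4A + B + C = 32.
Subtracting the first from the second: A + 2C = 20.
Subtracting the second from the third: 2A = 8.
Solving: C = 8, A = 4, then B = 8.
Therefore u_{27} = 108 + 8 + 8·(-1) = 108.

108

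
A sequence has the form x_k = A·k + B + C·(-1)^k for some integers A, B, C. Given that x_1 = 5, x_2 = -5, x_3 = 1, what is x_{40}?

At k = 1, 2, 3: A + B - C = 5; 2A + B + C = -5; 3A + B - C = 1.
Subtracting the first from the second: A + 2C = -10.
Subtracting the second from the third: A - 2C = 6.
Solving: C = -4, A = -2, then B = 3.
Therefore x_{40} = -80 + 3 + (-4)·1 = -81.

-81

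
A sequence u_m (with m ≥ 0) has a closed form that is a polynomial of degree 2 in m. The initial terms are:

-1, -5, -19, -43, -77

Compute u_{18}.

1st diffs: -4, -14, -24, -34.
2nd diffs: -10, -10, -10 (constant).
Newton forward-difference form: u_m = -1 + (-4)·C(m,1) + (-10)·C(m,2).
At m = 18: m = 18, so u_{18} = -1 - 72 - 1530 = -1603.

-1603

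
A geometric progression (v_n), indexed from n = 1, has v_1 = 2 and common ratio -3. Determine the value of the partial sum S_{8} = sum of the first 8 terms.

-3280

v_n = 2·(-3)^(n-1).
S = 2·((-3)^8 - 1)/(-3 - 1) = 2·(6561 - 1)/(-4) = -3280.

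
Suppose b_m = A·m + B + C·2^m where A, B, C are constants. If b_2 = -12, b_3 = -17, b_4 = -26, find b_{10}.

-1040

Write the equations: 2A + B + 4C = -12; 3A + B + 8C = -17; 4A + B + 16C = -26.
Subtracting the first from the second: A + 4C = -5.
Subtracting the second from the third: A + 8C = -9.
Solving: C = -1, A = -1, then B = -6.
Hence b_{10} = -1·10 + (-6) + (-1)·1024 = -1040.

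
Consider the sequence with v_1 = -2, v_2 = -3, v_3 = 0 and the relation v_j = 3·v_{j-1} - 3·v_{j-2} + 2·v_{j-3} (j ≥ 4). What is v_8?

39

Iterate the recurrence:
v_4 = 5  v_5 = 9  v_6 = 12  v_7 = 19  v_8 = 39.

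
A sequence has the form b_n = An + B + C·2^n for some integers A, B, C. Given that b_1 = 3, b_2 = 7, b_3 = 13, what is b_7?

The three given values yield: A + B + 2C = 3; 2A + B + 4C = 7; 3A + B + 8C = 13.
Subtracting the first from the second: A + 2C = 4.
Subtracting the second from the third: A + 4C = 6.
Solving: C = 1, A = 2, then B = -1.
Therefore b_7 = 14 + (-1) + 1·128 = 141.

141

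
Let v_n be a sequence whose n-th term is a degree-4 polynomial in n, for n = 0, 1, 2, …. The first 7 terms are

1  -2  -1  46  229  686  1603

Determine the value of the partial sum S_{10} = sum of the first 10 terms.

21271

1st diffs: -3, 1, 47, 183, 457, 917.
2nd diffs: 4, 46, 136, 274, 460.
3rd diffs: 42, 90, 138, 186.
4th diffs: 48, 48, 48 (constant).
So v_n = 2n^4 - 5n^3 + 3n^2 - 3n + 1.
Continuing: 3214, 5801, 9694.
Summing n = 0..9 (10 terms) gives 21271.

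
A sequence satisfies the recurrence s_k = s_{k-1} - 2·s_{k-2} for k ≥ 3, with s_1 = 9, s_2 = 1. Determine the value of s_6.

s_3 = -17  s_4 = -19  s_5 = 15  s_6 = 53.

53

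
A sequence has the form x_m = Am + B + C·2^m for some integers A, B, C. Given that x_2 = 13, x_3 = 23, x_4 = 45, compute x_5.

Plug in m = 2, 3, 4: 2A + B + 4C = 13; 3A + B + 8C = 23; 4A + B + 16C = 45.
Subtracting the first from the second: A + 4C = 10.
Subtracting the second from the third: A + 8C = 22.
Solving: C = 3, A = -2, then B = 5.
Therefore x_5 = -10 + 5 + 3·32 = 91.

91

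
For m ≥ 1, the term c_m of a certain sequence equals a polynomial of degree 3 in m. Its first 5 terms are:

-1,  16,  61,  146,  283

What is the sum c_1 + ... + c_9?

1st diffs: 17, 45, 85, 137.
2nd diffs: 28, 40, 52.
3rd diffs: 12, 12 (constant).
Newton forward-difference form: c_m = -1 + 17·C(m-1,1) + 28·C(m-1,2) + 12·C(m-1,3).
Continuing: 484, 761, 1126, 1591.
Summing m = 1..9 (9 terms) gives 4467.

4467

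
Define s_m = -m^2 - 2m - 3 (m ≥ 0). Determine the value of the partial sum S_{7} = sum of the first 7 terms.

-154

Over m = 0..6: Σm = 21, Σm² = 91.
Total = (-1)·91 + (-2)·21 + (-3)·7 = -154.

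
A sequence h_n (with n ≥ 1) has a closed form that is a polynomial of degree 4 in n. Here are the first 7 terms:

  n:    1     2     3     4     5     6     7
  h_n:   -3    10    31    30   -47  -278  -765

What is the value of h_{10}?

1st diffs: 13, 21, -1, -77, -231, -487.
2nd diffs: 8, -22, -76, -154, -256.
3rd diffs: -30, -54, -78, -102.
4th diffs: -24, -24, -24 (constant).
Newton forward-difference form: h_n = -3 + 13·C(n-1,1) + 8·C(n-1,2) + (-30)·C(n-1,3) + (-24)·C(n-1,4).
At n = 10: n-1 = 9, so h_{10} = -3 + 117 + 288 - 2520 - 3024 = -5142.

-5142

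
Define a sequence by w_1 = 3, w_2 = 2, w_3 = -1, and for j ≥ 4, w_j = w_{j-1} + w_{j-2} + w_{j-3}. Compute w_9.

55

w_4 = 4; w_5 = 5; w_6 = 8; w_7 = 17; w_8 = 30; w_9 = 55.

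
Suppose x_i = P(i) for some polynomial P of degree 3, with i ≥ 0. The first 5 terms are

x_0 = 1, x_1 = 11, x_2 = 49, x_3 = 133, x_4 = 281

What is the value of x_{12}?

1st diffs: 10, 38, 84, 148.
2nd diffs: 28, 46, 64.
3rd diffs: 18, 18 (constant).
Newton forward-difference form: x_i = 1 + 10·C(i,1) + 28·C(i,2) + 18·C(i,3).
At i = 12: i = 12, so x_{12} = 1 + 120 + 1848 + 3960 = 5929.

5929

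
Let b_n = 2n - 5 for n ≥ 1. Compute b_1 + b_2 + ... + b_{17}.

221

Over n = 1..17: Σn = 153.
Total = (2)·153 + (-5)·17 = 221.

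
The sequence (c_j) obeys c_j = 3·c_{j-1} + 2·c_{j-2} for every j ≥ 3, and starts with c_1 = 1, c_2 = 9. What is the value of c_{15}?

122533661

Applying the relation repeatedly:
c_3 = 29, c_4 = 105, c_5 = 373, …, c_{12} = 2712297, c_{13} = 9659989, c_{14} = 34404561, c_{15} = 122533661.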